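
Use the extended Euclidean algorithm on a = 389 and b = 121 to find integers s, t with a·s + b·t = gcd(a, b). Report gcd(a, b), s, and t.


Euclidean algorithm on (389, 121) — divide until remainder is 0:
  389 = 3 · 121 + 26
  121 = 4 · 26 + 17
  26 = 1 · 17 + 9
  17 = 1 · 9 + 8
  9 = 1 · 8 + 1
  8 = 8 · 1 + 0
gcd(389, 121) = 1.
Track Bezout coefficients alongside the remainders: start with r₀ = 389 = a·1 + b·0 (s = 1, t = 0) and r₁ = 121 = a·0 + b·1 (s = 0, t = 1); each new remainder r_{k+1} = r_{k-1} − q_k·r_k inherits s_{k+1} = s_{k-1} − q_k·s_k, t_{k+1} = t_{k-1} − q_k·t_k, so r_k = a·s_k + b·t_k at every step:
  q = 3: r = 26, s = 1 − 3·0 = 1, t = 0 − 3·1 = -3  (check: 389·1 + 121·(-3) = 26)
  q = 4: r = 17, s = 0 − 4·1 = -4, t = 1 − 4·(-3) = 13  (check: 389·(-4) + 121·13 = 17)
  q = 1: r = 9, s = 1 − 1·(-4) = 5, t = -3 − 1·13 = -16  (check: 389·5 + 121·(-16) = 9)
  q = 1: r = 8, s = -4 − 1·5 = -9, t = 13 − 1·(-16) = 29  (check: 389·(-9) + 121·29 = 8)
  q = 1: r = 1, s = 5 − 1·(-9) = 14, t = -16 − 1·29 = -45  (check: 389·14 + 121·(-45) = 1)
The row with r = 1 (the gcd) gives the Bezout coefficients s = 14, t = -45.
Result: 389 · (14) + 121 · (-45) = 1.

gcd(389, 121) = 1; s = 14, t = -45 (check: 389·14 + 121·(-45) = 1).


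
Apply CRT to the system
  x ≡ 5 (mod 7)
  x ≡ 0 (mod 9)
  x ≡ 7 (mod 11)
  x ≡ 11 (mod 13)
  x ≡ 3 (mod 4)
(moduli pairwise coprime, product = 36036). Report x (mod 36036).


Product of moduli M = 7 · 9 · 11 · 13 · 4 = 36036.
Merge one congruence at a time:
  Start: x ≡ 5 (mod 7).
  Combine with x ≡ 0 (mod 9); new modulus lcm = 63.
    Write x = 5 + 7·t and substitute into x ≡ 0 (mod 9): 7·t ≡ 0 − 5 = -5 (mod 9).
    Reduce coefficients mod 9: 7·t ≡ 4 (mod 9).
    The inverse of 7 mod 9 is 4 (since 7·4 = 28 = 3·9 + 1), so t ≡ 4·4 = 16 ≡ 7 (mod 9).
    Then x = 5 + 7·7 = 54, valid modulo lcm(7, 9) = 63: x ≡ 54 (mod 63).
  Combine with x ≡ 7 (mod 11); new modulus lcm = 693.
    Write x = 54 + 63·t and substitute into x ≡ 7 (mod 11): 63·t ≡ 7 − 54 = -47 (mod 11).
    Reduce coefficients mod 11: 8·t ≡ 8 (mod 11).
    The inverse of 8 mod 11 is 7 (since 8·7 = 56 = 5·11 + 1), so t ≡ 7·8 = 56 ≡ 1 (mod 11).
    Then x = 54 + 63·1 = 117, valid modulo lcm(63, 11) = 693: x ≡ 117 (mod 693).
  Combine with x ≡ 11 (mod 13); new modulus lcm = 9009.
    Write x = 117 + 693·t and substitute into x ≡ 11 (mod 13): 693·t ≡ 11 − 117 = -106 (mod 13).
    Reduce coefficients mod 13: 4·t ≡ 11 (mod 13).
    The inverse of 4 mod 13 is 10 (since 4·10 = 40 = 3·13 + 1), so t ≡ 10·11 = 110 ≡ 6 (mod 13).
    Then x = 117 + 693·6 = 4275, valid modulo lcm(693, 13) = 9009: x ≡ 4275 (mod 9009).
  Combine with x ≡ 3 (mod 4); new modulus lcm = 36036.
    Write x = 4275 + 9009·t and substitute into x ≡ 3 (mod 4): 9009·t ≡ 3 − 4275 = -4272 (mod 4).
    Reduce coefficients mod 4: 1·t ≡ 0 (mod 4).
    So t ≡ 0 (mod 4).
    Then x = 4275 + 9009·0 = 4275, valid modulo lcm(9009, 4) = 36036: x ≡ 4275 (mod 36036).
Verify against each original: 4275 mod 7 = 5, 4275 mod 9 = 0, 4275 mod 11 = 7, 4275 mod 13 = 11, 4275 mod 4 = 3.

x ≡ 4275 (mod 36036).


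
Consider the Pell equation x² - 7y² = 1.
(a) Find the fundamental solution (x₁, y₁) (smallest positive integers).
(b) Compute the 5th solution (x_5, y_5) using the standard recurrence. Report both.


Step 1: Find the fundamental solution (x₁, y₁) of x² - 7y² = 1.
  Expand √7 as a continued fraction. a₀ = ⌊√7⌋ = 2; iterate m_{k+1} = d_k·a_k − m_k, d_{k+1} = (7 − m_{k+1}²)/d_k, a_{k+1} = ⌊(a₀ + m_{k+1})/d_{k+1}⌋ (starting m₀ = 0, d₀ = 1), with convergents p_k = a_k·p_{k-1} + p_{k-2}, q_k = a_k·q_{k-1} + q_{k-2} (p₋₁ = 1, q₋₁ = 0):
  k = 0: a₀ = 2; p₀/q₀ = 2/1; p₀² − 7·q₀² = 4 − 7 = -3.
  k = 1: m = 2, d = 3, a = ⌊(2 + 2)/3⌋ = 1; p/q = (1·2 + 1)/(1·1 + 0) = 3/1; p² − 7·q² = 9 − 7 = 2.
  k = 2: m = 1, d = 2, a = ⌊(2 + 1)/2⌋ = 1; p/q = (1·3 + 2)/(1·1 + 1) = 5/2; p² − 7·q² = 25 − 28 = -3.
  k = 3: m = 1, d = 3, a = ⌊(2 + 1)/3⌋ = 1; p/q = (1·5 + 3)/(1·2 + 1) = 8/3; p² − 7·q² = 64 − 63 = 1.
  The first convergent with p² − 7·q² = 1 gives the fundamental solution (x₁, y₁) = (8, 3).
Step 2: Apply the recurrence (x_{n+1}, y_{n+1}) = (x₁x_n + 7y₁y_n, x₁y_n + y₁x_n) repeatedly.
  From (x_1, y_1) = (8, 3): x_2 = 8·8 + 7·3·3 = 127; y_2 = 8·3 + 3·8 = 48.
  From (x_2, y_2) = (127, 48): x_3 = 8·127 + 7·3·48 = 2024; y_3 = 8·48 + 3·127 = 765.
  From (x_3, y_3) = (2024, 765): x_4 = 8·2024 + 7·3·765 = 32257; y_4 = 8·765 + 3·2024 = 12192.
  From (x_4, y_4) = (32257, 12192): x_5 = 8·32257 + 7·3·12192 = 514088; y_5 = 8·12192 + 3·32257 = 194307.
Step 3: Verify x_5² - 7·y_5² = 264286471744 - 264286471743 = 1 (should be 1). ✓

(x_1, y_1) = (8, 3); (x_5, y_5) = (514088, 194307).


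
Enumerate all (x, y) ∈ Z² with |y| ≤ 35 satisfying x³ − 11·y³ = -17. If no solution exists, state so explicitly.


The equation is x³ - 11y³ = -17. For fixed y, x³ = 11·y³ − 17, so a solution requires the RHS to be a perfect cube.
Strategy: iterate y from -35 to 35, compute RHS = 11·y³ − 17, and check whether it is a (positive or negative) perfect cube.
Check small values of y:
  y = 0: RHS = -17 is not a perfect cube.
  y = 1: RHS = -6 is not a perfect cube.
  y = -1: RHS = -28 is not a perfect cube.
  y = 2: RHS = 71 is not a perfect cube.
  y = -2: RHS = -105 is not a perfect cube.
  y = 3: RHS = 280 is not a perfect cube.
  y = -3: RHS = -314 is not a perfect cube.
Continuing the search up to |y| = 35 finds no solutions either.
No (x, y) in the scanned range satisfies the equation.

No integer solutions with |y| ≤ 35.


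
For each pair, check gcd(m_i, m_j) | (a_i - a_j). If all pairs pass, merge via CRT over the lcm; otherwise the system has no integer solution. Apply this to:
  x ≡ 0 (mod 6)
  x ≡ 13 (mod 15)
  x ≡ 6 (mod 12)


Moduli 6, 15, 12 are not pairwise coprime, so CRT works modulo lcm(m_i) when all pairwise compatibility conditions hold.
Pairwise compatibility: gcd(m_i, m_j) must divide a_i - a_j for every pair.
Merge one congruence at a time:
  Start: x ≡ 0 (mod 6).
  Combine with x ≡ 13 (mod 15): gcd(6, 15) = 3, and 13 - 0 = 13 is NOT divisible by 3.
    ⇒ system is inconsistent (no integer solution).

No solution (the system is inconsistent).


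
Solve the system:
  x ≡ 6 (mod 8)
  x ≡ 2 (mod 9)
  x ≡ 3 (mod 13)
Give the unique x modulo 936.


Moduli 8, 9, 13 are pairwise coprime; by CRT there is a unique solution modulo M = 8 · 9 · 13 = 936.
Solve pairwise, accumulating the modulus:
  Start with x ≡ 6 (mod 8).
  Combine with x ≡ 2 (mod 9): since gcd(8, 9) = 1, we get a unique residue mod 72.
    Write x = 6 + 8·t and substitute into x ≡ 2 (mod 9): 8·t ≡ 2 − 6 = -4 (mod 9).
    Reduce coefficients mod 9: 8·t ≡ 5 (mod 9).
    The inverse of 8 mod 9 is 8 (since 8·8 = 64 = 7·9 + 1), so t ≡ 8·5 = 40 ≡ 4 (mod 9).
    Then x = 6 + 8·4 = 38, valid modulo lcm(8, 9) = 72: x ≡ 38 (mod 72).
  Combine with x ≡ 3 (mod 13): since gcd(72, 13) = 1, we get a unique residue mod 936.
    Write x = 38 + 72·t and substitute into x ≡ 3 (mod 13): 72·t ≡ 3 − 38 = -35 (mod 13).
    Reduce coefficients mod 13: 7·t ≡ 4 (mod 13).
    The inverse of 7 mod 13 is 2 (since 7·2 = 14 = 1·13 + 1), so t ≡ 2·4 = 8 ≡ 8 (mod 13).
    Then x = 38 + 72·8 = 614, valid modulo lcm(72, 13) = 936: x ≡ 614 (mod 936).
Verify: 614 mod 8 = 6 ✓, 614 mod 9 = 2 ✓, 614 mod 13 = 3 ✓.

x ≡ 614 (mod 936).


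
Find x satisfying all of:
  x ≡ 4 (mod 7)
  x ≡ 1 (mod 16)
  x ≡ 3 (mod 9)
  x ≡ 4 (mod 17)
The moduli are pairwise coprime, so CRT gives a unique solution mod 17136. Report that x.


Product of moduli M = 7 · 16 · 9 · 17 = 17136.
Merge one congruence at a time:
  Start: x ≡ 4 (mod 7).
  Combine with x ≡ 1 (mod 16); new modulus lcm = 112.
    Write x = 4 + 7·t and substitute into x ≡ 1 (mod 16): 7·t ≡ 1 − 4 = -3 (mod 16).
    Reduce coefficients mod 16: 7·t ≡ 13 (mod 16).
    The inverse of 7 mod 16 is 7 (since 7·7 = 49 = 3·16 + 1), so t ≡ 7·13 = 91 ≡ 11 (mod 16).
    Then x = 4 + 7·11 = 81, valid modulo lcm(7, 16) = 112: x ≡ 81 (mod 112).
  Combine with x ≡ 3 (mod 9); new modulus lcm = 1008.
    Write x = 81 + 112·t and substitute into x ≡ 3 (mod 9): 112·t ≡ 3 − 81 = -78 (mod 9).
    Reduce coefficients mod 9: 4·t ≡ 3 (mod 9).
    The inverse of 4 mod 9 is 7 (since 4·7 = 28 = 3·9 + 1), so t ≡ 7·3 = 21 ≡ 3 (mod 9).
    Then x = 81 + 112·3 = 417, valid modulo lcm(112, 9) = 1008: x ≡ 417 (mod 1008).
  Combine with x ≡ 4 (mod 17); new modulus lcm = 17136.
    Write x = 417 + 1008·t and substitute into x ≡ 4 (mod 17): 1008·t ≡ 4 − 417 = -413 (mod 17).
    Reduce coefficients mod 17: 5·t ≡ 12 (mod 17).
    The inverse of 5 mod 17 is 7 (since 5·7 = 35 = 2·17 + 1), so t ≡ 7·12 = 84 ≡ 16 (mod 17).
    Then x = 417 + 1008·16 = 16545, valid modulo lcm(1008, 17) = 17136: x ≡ 16545 (mod 17136).
Verify against each original: 16545 mod 7 = 4, 16545 mod 16 = 1, 16545 mod 9 = 3, 16545 mod 17 = 4.

x ≡ 16545 (mod 17136).


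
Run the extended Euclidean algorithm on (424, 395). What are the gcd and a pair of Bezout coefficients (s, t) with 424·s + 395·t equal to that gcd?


Euclidean algorithm on (424, 395) — divide until remainder is 0:
  424 = 1 · 395 + 29
  395 = 13 · 29 + 18
  29 = 1 · 18 + 11
  18 = 1 · 11 + 7
  11 = 1 · 7 + 4
  7 = 1 · 4 + 3
  4 = 1 · 3 + 1
  3 = 3 · 1 + 0
gcd(424, 395) = 1.
Track Bezout coefficients alongside the remainders: start with r₀ = 424 = a·1 + b·0 (s = 1, t = 0) and r₁ = 395 = a·0 + b·1 (s = 0, t = 1); each new remainder r_{k+1} = r_{k-1} − q_k·r_k inherits s_{k+1} = s_{k-1} − q_k·s_k, t_{k+1} = t_{k-1} − q_k·t_k, so r_k = a·s_k + b·t_k at every step:
  q = 1: r = 29, s = 1 − 1·0 = 1, t = 0 − 1·1 = -1  (check: 424·1 + 395·(-1) = 29)
  q = 13: r = 18, s = 0 − 13·1 = -13, t = 1 − 13·(-1) = 14  (check: 424·(-13) + 395·14 = 18)
  q = 1: r = 11, s = 1 − 1·(-13) = 14, t = -1 − 1·14 = -15  (check: 424·14 + 395·(-15) = 11)
  q = 1: r = 7, s = -13 − 1·14 = -27, t = 14 − 1·(-15) = 29  (check: 424·(-27) + 395·29 = 7)
  q = 1: r = 4, s = 14 − 1·(-27) = 41, t = -15 − 1·29 = -44  (check: 424·41 + 395·(-44) = 4)
  q = 1: r = 3, s = -27 − 1·41 = -68, t = 29 − 1·(-44) = 73  (check: 424·(-68) + 395·73 = 3)
  q = 1: r = 1, s = 41 − 1·(-68) = 109, t = -44 − 1·73 = -117  (check: 424·109 + 395·(-117) = 1)
The row with r = 1 (the gcd) gives the Bezout coefficients s = 109, t = -117.
Result: 424 · (109) + 395 · (-117) = 1.

gcd(424, 395) = 1; s = 109, t = -117 (check: 424·109 + 395·(-117) = 1).


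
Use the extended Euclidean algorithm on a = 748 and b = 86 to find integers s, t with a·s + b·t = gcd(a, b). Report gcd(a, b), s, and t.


Euclidean algorithm on (748, 86) — divide until remainder is 0:
  748 = 8 · 86 + 60
  86 = 1 · 60 + 26
  60 = 2 · 26 + 8
  26 = 3 · 8 + 2
  8 = 4 · 2 + 0
gcd(748, 86) = 2.
Track Bezout coefficients alongside the remainders: start with r₀ = 748 = a·1 + b·0 (s = 1, t = 0) and r₁ = 86 = a·0 + b·1 (s = 0, t = 1); each new remainder r_{k+1} = r_{k-1} − q_k·r_k inherits s_{k+1} = s_{k-1} − q_k·s_k, t_{k+1} = t_{k-1} − q_k·t_k, so r_k = a·s_k + b·t_k at every step:
  q = 8: r = 60, s = 1 − 8·0 = 1, t = 0 − 8·1 = -8  (check: 748·1 + 86·(-8) = 60)
  q = 1: r = 26, s = 0 − 1·1 = -1, t = 1 − 1·(-8) = 9  (check: 748·(-1) + 86·9 = 26)
  q = 2: r = 8, s = 1 − 2·(-1) = 3, t = -8 − 2·9 = -26  (check: 748·3 + 86·(-26) = 8)
  q = 3: r = 2, s = -1 − 3·3 = -10, t = 9 − 3·(-26) = 87  (check: 748·(-10) + 86·87 = 2)
The row with r = 2 (the gcd) gives the Bezout coefficients s = -10, t = 87.
Result: 748 · (-10) + 86 · (87) = 2.

gcd(748, 86) = 2; s = -10, t = 87 (check: 748·(-10) + 86·87 = 2).


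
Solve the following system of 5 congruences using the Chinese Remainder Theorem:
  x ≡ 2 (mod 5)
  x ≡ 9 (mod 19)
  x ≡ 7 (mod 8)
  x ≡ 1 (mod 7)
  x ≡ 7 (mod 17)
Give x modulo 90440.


Product of moduli M = 5 · 19 · 8 · 7 · 17 = 90440.
Merge one congruence at a time:
  Start: x ≡ 2 (mod 5).
  Combine with x ≡ 9 (mod 19); new modulus lcm = 95.
    Write x = 2 + 5·t and substitute into x ≡ 9 (mod 19): 5·t ≡ 9 − 2 = 7 (mod 19).
    The inverse of 5 mod 19 is 4 (since 5·4 = 20 = 1·19 + 1), so t ≡ 4·7 = 28 ≡ 9 (mod 19).
    Then x = 2 + 5·9 = 47, valid modulo lcm(5, 19) = 95: x ≡ 47 (mod 95).
  Combine with x ≡ 7 (mod 8); new modulus lcm = 760.
    Write x = 47 + 95·t and substitute into x ≡ 7 (mod 8): 95·t ≡ 7 − 47 = -40 (mod 8).
    Reduce coefficients mod 8: 7·t ≡ 0 (mod 8).
    The inverse of 7 mod 8 is 7 (since 7·7 = 49 = 6·8 + 1), so t ≡ 7·0 = 0 ≡ 0 (mod 8).
    Then x = 47 + 95·0 = 47, valid modulo lcm(95, 8) = 760: x ≡ 47 (mod 760).
  Combine with x ≡ 1 (mod 7); new modulus lcm = 5320.
    Write x = 47 + 760·t and substitute into x ≡ 1 (mod 7): 760·t ≡ 1 − 47 = -46 (mod 7).
    Reduce coefficients mod 7: 4·t ≡ 3 (mod 7).
    The inverse of 4 mod 7 is 2 (since 4·2 = 8 = 1·7 + 1), so t ≡ 2·3 = 6 ≡ 6 (mod 7).
    Then x = 47 + 760·6 = 4607, valid modulo lcm(760, 7) = 5320: x ≡ 4607 (mod 5320).
  Combine with x ≡ 7 (mod 17); new modulus lcm = 90440.
    Write x = 4607 + 5320·t and substitute into x ≡ 7 (mod 17): 5320·t ≡ 7 − 4607 = -4600 (mod 17).
    Reduce coefficients mod 17: 16·t ≡ 7 (mod 17).
    The inverse of 16 mod 17 is 16 (since 16·16 = 256 = 15·17 + 1), so t ≡ 16·7 = 112 ≡ 10 (mod 17).
    Then x = 4607 + 5320·10 = 57807, valid modulo lcm(5320, 17) = 90440: x ≡ 57807 (mod 90440).
Verify against each original: 57807 mod 5 = 2, 57807 mod 19 = 9, 57807 mod 8 = 7, 57807 mod 7 = 1, 57807 mod 17 = 7.

x ≡ 57807 (mod 90440).


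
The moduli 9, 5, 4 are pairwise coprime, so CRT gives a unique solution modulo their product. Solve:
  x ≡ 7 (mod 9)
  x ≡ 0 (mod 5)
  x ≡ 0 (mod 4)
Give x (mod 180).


Moduli 9, 5, 4 are pairwise coprime; by CRT there is a unique solution modulo M = 9 · 5 · 4 = 180.
Solve pairwise, accumulating the modulus:
  Start with x ≡ 7 (mod 9).
  Combine with x ≡ 0 (mod 5): since gcd(9, 5) = 1, we get a unique residue mod 45.
    Write x = 7 + 9·t and substitute into x ≡ 0 (mod 5): 9·t ≡ 0 − 7 = -7 (mod 5).
    Reduce coefficients mod 5: 4·t ≡ 3 (mod 5).
    The inverse of 4 mod 5 is 4 (since 4·4 = 16 = 3·5 + 1), so t ≡ 4·3 = 12 ≡ 2 (mod 5).
    Then x = 7 + 9·2 = 25, valid modulo lcm(9, 5) = 45: x ≡ 25 (mod 45).
  Combine with x ≡ 0 (mod 4): since gcd(45, 4) = 1, we get a unique residue mod 180.
    Write x = 25 + 45·t and substitute into x ≡ 0 (mod 4): 45·t ≡ 0 − 25 = -25 (mod 4).
    Reduce coefficients mod 4: 1·t ≡ 3 (mod 4).
    So t ≡ 3 (mod 4).
    Then x = 25 + 45·3 = 160, valid modulo lcm(45, 4) = 180: x ≡ 160 (mod 180).
Verify: 160 mod 9 = 7 ✓, 160 mod 5 = 0 ✓, 160 mod 4 = 0 ✓.

x ≡ 160 (mod 180).


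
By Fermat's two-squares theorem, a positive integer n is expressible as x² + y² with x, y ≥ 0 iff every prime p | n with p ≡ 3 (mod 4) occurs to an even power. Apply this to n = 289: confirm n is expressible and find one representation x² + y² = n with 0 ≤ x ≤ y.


Step 1: Factor n = 289 = 17^2.
Step 2: Check the mod-4 condition on each prime factor: 17 ≡ 1 (mod 4), exponent 2.
All primes ≡ 3 (mod 4) appear to even exponent (or don't appear), so by the two-squares theorem n IS expressible as a sum of two squares.
Step 3: Build a representation. Here n = 17 · 17 is a product of primes ≡ 1 (mod 4). Each prime p ≡ 1 (mod 4) is itself a sum of two squares; find a² by testing p − a² for a perfect square:
  17: 17 − 1² = 16 = 4² ⇒ 17 = 1² + 4².
  Combine using the Brahmagupta–Fibonacci identity (a² + b²)(c² + d²) = (ac − bd)² + (ad + bc)² = (ac + bd)² + (ad − bc)²:
  17 · 17 = 289: from (1² + 4²)(1² + 4²), take (1·1 − 4·4, 1·4 + 4·1) = (1 − 16, 4 + 4) = (-15, 8); dropping signs (only squares matter) gives (15, 8); check 15² + 8² = 225 + 64 = 289 ✓.
Step 4: Order so x ≤ y and verify: 8² + 15² = 64 + 225 = 289 = n. ✓

n = 289 = 8² + 15² (one valid representation with x ≤ y).


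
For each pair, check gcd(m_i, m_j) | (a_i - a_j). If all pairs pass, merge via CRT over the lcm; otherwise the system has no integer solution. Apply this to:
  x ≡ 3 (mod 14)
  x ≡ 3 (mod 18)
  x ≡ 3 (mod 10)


Moduli 14, 18, 10 are not pairwise coprime, so CRT works modulo lcm(m_i) when all pairwise compatibility conditions hold.
Pairwise compatibility: gcd(m_i, m_j) must divide a_i - a_j for every pair.
Merge one congruence at a time:
  Start: x ≡ 3 (mod 14).
  Combine with x ≡ 3 (mod 18): gcd(14, 18) = 2; 3 - 3 = 0, which IS divisible by 2, so compatible.
    Write x = 3 + 14·t and substitute into x ≡ 3 (mod 18): 14·t ≡ 3 − 3 = 0 (mod 18).
    Divide the congruence (and modulus) by g = 2: 7·t ≡ 0 (mod 9).
    The inverse of 7 mod 9 is 4 (since 7·4 = 28 = 3·9 + 1), so t ≡ 4·0 = 0 ≡ 0 (mod 9).
    Then x = 3 + 14·0 = 3, valid modulo lcm(14, 18) = 126: x ≡ 3 (mod 126).
  Combine with x ≡ 3 (mod 10): gcd(126, 10) = 2; 3 - 3 = 0, which IS divisible by 2, so compatible.
    Write x = 3 + 126·t and substitute into x ≡ 3 (mod 10): 126·t ≡ 3 − 3 = 0 (mod 10).
    Divide the congruence (and modulus) by g = 2: 63·t ≡ 0 (mod 5).
    Reduce coefficients mod 5: 3·t ≡ 0 (mod 5).
    The inverse of 3 mod 5 is 2 (since 3·2 = 6 = 1·5 + 1), so t ≡ 2·0 = 0 ≡ 0 (mod 5).
    Then x = 3 + 126·0 = 3, valid modulo lcm(126, 10) = 630: x ≡ 3 (mod 630).
Verify: 3 mod 14 = 3, 3 mod 18 = 3, 3 mod 10 = 3.

x ≡ 3 (mod 630).


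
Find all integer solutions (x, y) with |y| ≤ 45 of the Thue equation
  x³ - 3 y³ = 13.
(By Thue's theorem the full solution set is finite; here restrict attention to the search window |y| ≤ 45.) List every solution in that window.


The equation is x³ - 3y³ = 13. For fixed y, x³ = 3·y³ + 13, so a solution requires the RHS to be a perfect cube.
Strategy: iterate y from -45 to 45, compute RHS = 3·y³ + 13, and check whether it is a (positive or negative) perfect cube.
Check small values of y:
  y = 0: RHS = 13 is not a perfect cube.
  y = 1: RHS = 16 is not a perfect cube.
  y = -1: RHS = 10 is not a perfect cube.
  y = 2: RHS = 37 is not a perfect cube.
  y = -2: RHS = -11 is not a perfect cube.
  y = 3: RHS = 94 is not a perfect cube.
  y = -3: RHS = -68 is not a perfect cube.
Continuing the search up to |y| = 45 finds no solutions either.
No (x, y) in the scanned range satisfies the equation.

No integer solutions with |y| ≤ 45.


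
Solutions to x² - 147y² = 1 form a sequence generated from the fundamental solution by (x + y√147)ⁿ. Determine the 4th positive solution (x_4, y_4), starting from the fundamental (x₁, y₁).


Step 1: Find the fundamental solution (x₁, y₁) of x² - 147y² = 1.
  Expand √147 as a continued fraction. a₀ = ⌊√147⌋ = 12; iterate m_{k+1} = d_k·a_k − m_k, d_{k+1} = (147 − m_{k+1}²)/d_k, a_{k+1} = ⌊(a₀ + m_{k+1})/d_{k+1}⌋ (starting m₀ = 0, d₀ = 1), with convergents p_k = a_k·p_{k-1} + p_{k-2}, q_k = a_k·q_{k-1} + q_{k-2} (p₋₁ = 1, q₋₁ = 0):
  k = 0: a₀ = 12; p₀/q₀ = 12/1; p₀² − 147·q₀² = 144 − 147 = -3.
  k = 1: m = 12, d = 3, a = ⌊(12 + 12)/3⌋ = 8; p/q = (8·12 + 1)/(8·1 + 0) = 97/8; p² − 147·q² = 9409 − 9408 = 1.
  The first convergent with p² − 147·q² = 1 gives the fundamental solution (x₁, y₁) = (97, 8).
Step 2: Apply the recurrence (x_{n+1}, y_{n+1}) = (x₁x_n + 147y₁y_n, x₁y_n + y₁x_n) repeatedly.
  From (x_1, y_1) = (97, 8): x_2 = 97·97 + 147·8·8 = 18817; y_2 = 97·8 + 8·97 = 1552.
  From (x_2, y_2) = (18817, 1552): x_3 = 97·18817 + 147·8·1552 = 3650401; y_3 = 97·1552 + 8·18817 = 301080.
  From (x_3, y_3) = (3650401, 301080): x_4 = 97·3650401 + 147·8·301080 = 708158977; y_4 = 97·301080 + 8·3650401 = 58407968.
Step 3: Verify x_4² - 147·y_4² = 501489136705686529 - 501489136705686528 = 1 (should be 1). ✓

(x_1, y_1) = (97, 8); (x_4, y_4) = (708158977, 58407968).


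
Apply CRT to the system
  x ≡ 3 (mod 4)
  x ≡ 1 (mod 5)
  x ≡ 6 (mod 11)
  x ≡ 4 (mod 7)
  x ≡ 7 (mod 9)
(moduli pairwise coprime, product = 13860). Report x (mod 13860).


Product of moduli M = 4 · 5 · 11 · 7 · 9 = 13860.
Merge one congruence at a time:
  Start: x ≡ 3 (mod 4).
  Combine with x ≡ 1 (mod 5); new modulus lcm = 20.
    Write x = 3 + 4·t and substitute into x ≡ 1 (mod 5): 4·t ≡ 1 − 3 = -2 (mod 5).
    Reduce coefficients mod 5: 4·t ≡ 3 (mod 5).
    The inverse of 4 mod 5 is 4 (since 4·4 = 16 = 3·5 + 1), so t ≡ 4·3 = 12 ≡ 2 (mod 5).
    Then x = 3 + 4·2 = 11, valid modulo lcm(4, 5) = 20: x ≡ 11 (mod 20).
  Combine with x ≡ 6 (mod 11); new modulus lcm = 220.
    Write x = 11 + 20·t and substitute into x ≡ 6 (mod 11): 20·t ≡ 6 − 11 = -5 (mod 11).
    Reduce coefficients mod 11: 9·t ≡ 6 (mod 11).
    The inverse of 9 mod 11 is 5 (since 9·5 = 45 = 4·11 + 1), so t ≡ 5·6 = 30 ≡ 8 (mod 11).
    Then x = 11 + 20·8 = 171, valid modulo lcm(20, 11) = 220: x ≡ 171 (mod 220).
  Combine with x ≡ 4 (mod 7); new modulus lcm = 1540.
    Write x = 171 + 220·t and substitute into x ≡ 4 (mod 7): 220·t ≡ 4 − 171 = -167 (mod 7).
    Reduce coefficients mod 7: 3·t ≡ 1 (mod 7).
    The inverse of 3 mod 7 is 5 (since 3·5 = 15 = 2·7 + 1), so t ≡ 5·1 = 5 ≡ 5 (mod 7).
    Then x = 171 + 220·5 = 1271, valid modulo lcm(220, 7) = 1540: x ≡ 1271 (mod 1540).
  Combine with x ≡ 7 (mod 9); new modulus lcm = 13860.
    Write x = 1271 + 1540·t and substitute into x ≡ 7 (mod 9): 1540·t ≡ 7 − 1271 = -1264 (mod 9).
    Reduce coefficients mod 9: 1·t ≡ 5 (mod 9).
    So t ≡ 5 (mod 9).
    Then x = 1271 + 1540·5 = 8971, valid modulo lcm(1540, 9) = 13860: x ≡ 8971 (mod 13860).
Verify against each original: 8971 mod 4 = 3, 8971 mod 5 = 1, 8971 mod 11 = 6, 8971 mod 7 = 4, 8971 mod 9 = 7.

x ≡ 8971 (mod 13860).


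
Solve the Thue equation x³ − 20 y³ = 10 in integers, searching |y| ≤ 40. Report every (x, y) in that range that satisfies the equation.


The equation is x³ - 20y³ = 10. For fixed y, x³ = 20·y³ + 10, so a solution requires the RHS to be a perfect cube.
Strategy: iterate y from -40 to 40, compute RHS = 20·y³ + 10, and check whether it is a (positive or negative) perfect cube.
Check small values of y:
  y = 0: RHS = 10 is not a perfect cube.
  y = 1: RHS = 30 is not a perfect cube.
  y = -1: RHS = -10 is not a perfect cube.
  y = 2: RHS = 170 is not a perfect cube.
  y = -2: RHS = -150 is not a perfect cube.
  y = 3: RHS = 550 is not a perfect cube.
  y = -3: RHS = -530 is not a perfect cube.
Continuing the search up to |y| = 40 finds no solutions either.
No (x, y) in the scanned range satisfies the equation.

No integer solutions with |y| ≤ 40.


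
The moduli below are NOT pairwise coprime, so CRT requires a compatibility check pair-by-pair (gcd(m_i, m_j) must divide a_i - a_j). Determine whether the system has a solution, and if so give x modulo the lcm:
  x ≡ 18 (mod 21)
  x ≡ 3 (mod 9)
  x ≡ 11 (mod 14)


Moduli 21, 9, 14 are not pairwise coprime, so CRT works modulo lcm(m_i) when all pairwise compatibility conditions hold.
Pairwise compatibility: gcd(m_i, m_j) must divide a_i - a_j for every pair.
Merge one congruence at a time:
  Start: x ≡ 18 (mod 21).
  Combine with x ≡ 3 (mod 9): gcd(21, 9) = 3; 3 - 18 = -15, which IS divisible by 3, so compatible.
    Write x = 18 + 21·t and substitute into x ≡ 3 (mod 9): 21·t ≡ 3 − 18 = -15 (mod 9).
    Divide the congruence (and modulus) by g = 3: 7·t ≡ -5 (mod 3).
    Reduce coefficients mod 3: 1·t ≡ 1 (mod 3).
    So t ≡ 1 (mod 3).
    Then x = 18 + 21·1 = 39, valid modulo lcm(21, 9) = 63: x ≡ 39 (mod 63).
  Combine with x ≡ 11 (mod 14): gcd(63, 14) = 7; 11 - 39 = -28, which IS divisible by 7, so compatible.
    Write x = 39 + 63·t and substitute into x ≡ 11 (mod 14): 63·t ≡ 11 − 39 = -28 (mod 14).
    Divide the congruence (and modulus) by g = 7: 9·t ≡ -4 (mod 2).
    Reduce coefficients mod 2: 1·t ≡ 0 (mod 2).
    So t ≡ 0 (mod 2).
    Then x = 39 + 63·0 = 39, valid modulo lcm(63, 14) = 126: x ≡ 39 (mod 126).
Verify: 39 mod 21 = 18, 39 mod 9 = 3, 39 mod 14 = 11.

x ≡ 39 (mod 126).


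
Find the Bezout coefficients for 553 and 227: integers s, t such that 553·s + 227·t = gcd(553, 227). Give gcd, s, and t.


Euclidean algorithm on (553, 227) — divide until remainder is 0:
  553 = 2 · 227 + 99
  227 = 2 · 99 + 29
  99 = 3 · 29 + 12
  29 = 2 · 12 + 5
  12 = 2 · 5 + 2
  5 = 2 · 2 + 1
  2 = 2 · 1 + 0
gcd(553, 227) = 1.
Track Bezout coefficients alongside the remainders: start with r₀ = 553 = a·1 + b·0 (s = 1, t = 0) and r₁ = 227 = a·0 + b·1 (s = 0, t = 1); each new remainder r_{k+1} = r_{k-1} − q_k·r_k inherits s_{k+1} = s_{k-1} − q_k·s_k, t_{k+1} = t_{k-1} − q_k·t_k, so r_k = a·s_k + b·t_k at every step:
  q = 2: r = 99, s = 1 − 2·0 = 1, t = 0 − 2·1 = -2  (check: 553·1 + 227·(-2) = 99)
  q = 2: r = 29, s = 0 − 2·1 = -2, t = 1 − 2·(-2) = 5  (check: 553·(-2) + 227·5 = 29)
  q = 3: r = 12, s = 1 − 3·(-2) = 7, t = -2 − 3·5 = -17  (check: 553·7 + 227·(-17) = 12)
  q = 2: r = 5, s = -2 − 2·7 = -16, t = 5 − 2·(-17) = 39  (check: 553·(-16) + 227·39 = 5)
  q = 2: r = 2, s = 7 − 2·(-16) = 39, t = -17 − 2·39 = -95  (check: 553·39 + 227·(-95) = 2)
  q = 2: r = 1, s = -16 − 2·39 = -94, t = 39 − 2·(-95) = 229  (check: 553·(-94) + 227·229 = 1)
The row with r = 1 (the gcd) gives the Bezout coefficients s = -94, t = 229.
Result: 553 · (-94) + 227 · (229) = 1.

gcd(553, 227) = 1; s = -94, t = 229 (check: 553·(-94) + 227·229 = 1).


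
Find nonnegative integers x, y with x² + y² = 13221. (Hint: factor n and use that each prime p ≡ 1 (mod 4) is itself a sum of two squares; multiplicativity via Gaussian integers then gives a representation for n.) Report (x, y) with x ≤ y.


Step 1: Factor n = 13221 = 3^2 · 13 · 113.
Step 2: Check the mod-4 condition on each prime factor: 3 ≡ 3 (mod 4), exponent 2 (must be even); 13 ≡ 1 (mod 4), exponent 1; 113 ≡ 1 (mod 4), exponent 1.
All primes ≡ 3 (mod 4) appear to even exponent (or don't appear), so by the two-squares theorem n IS expressible as a sum of two squares.
Step 3: Build a representation. Group n = k² · m with k = 3 and m = 13 · 113 = 1469 (a product of primes ≡ 1 (mod 4)); a representation of m scales to one of n via (k·x)² + (k·y)² = k²(x² + y²). Each prime p ≡ 1 (mod 4) is itself a sum of two squares; find a² by testing p − a² for a perfect square:
  13: 13 − 1² = 12, 13 − 2² = 9 = 3² ⇒ 13 = 2² + 3².
  113: 113 − 1² = 112, 113 − 2² = 109, 113 − 3² = 104, 113 − 4² = 97, 113 − 5² = 88, 113 − 6² = 77, 113 − 7² = 64 = 8² ⇒ 113 = 7² + 8².
  Combine using the Brahmagupta–Fibonacci identity (a² + b²)(c² + d²) = (ac − bd)² + (ad + bc)² = (ac + bd)² + (ad − bc)²:
  13 · 113 = 1469: from (2² + 3²)(7² + 8²), take (2·7 − 3·8, 2·8 + 3·7) = (14 − 24, 16 + 21) = (-10, 37); dropping signs (only squares matter) gives (10, 37); check 10² + 37² = 100 + 1369 = 1469 ✓.
  Scale by k = 3: (3·10, 3·37) = (30, 111).
Step 4: Order so x ≤ y and verify: 30² + 111² = 900 + 12321 = 13221 = n. ✓

n = 13221 = 30² + 111² (one valid representation with x ≤ y).


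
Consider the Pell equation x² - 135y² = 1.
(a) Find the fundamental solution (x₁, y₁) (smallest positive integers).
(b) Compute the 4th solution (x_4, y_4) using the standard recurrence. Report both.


Step 1: Find the fundamental solution (x₁, y₁) of x² - 135y² = 1.
  Expand √135 as a continued fraction. a₀ = ⌊√135⌋ = 11; iterate m_{k+1} = d_k·a_k − m_k, d_{k+1} = (135 − m_{k+1}²)/d_k, a_{k+1} = ⌊(a₀ + m_{k+1})/d_{k+1}⌋ (starting m₀ = 0, d₀ = 1), with convergents p_k = a_k·p_{k-1} + p_{k-2}, q_k = a_k·q_{k-1} + q_{k-2} (p₋₁ = 1, q₋₁ = 0):
  k = 0: a₀ = 11; p₀/q₀ = 11/1; p₀² − 135·q₀² = 121 − 135 = -14.
  k = 1: m = 11, d = 14, a = ⌊(11 + 11)/14⌋ = 1; p/q = (1·11 + 1)/(1·1 + 0) = 12/1; p² − 135·q² = 144 − 135 = 9.
  k = 2: m = 3, d = 9, a = ⌊(11 + 3)/9⌋ = 1; p/q = (1·12 + 11)/(1·1 + 1) = 23/2; p² − 135·q² = 529 − 540 = -11.
  k = 3: m = 6, d = 11, a = ⌊(11 + 6)/11⌋ = 1; p/q = (1·23 + 12)/(1·2 + 1) = 35/3; p² − 135·q² = 1225 − 1215 = 10.
  k = 4: m = 5, d = 10, a = ⌊(11 + 5)/10⌋ = 1; p/q = (1·35 + 23)/(1·3 + 2) = 58/5; p² − 135·q² = 3364 − 3375 = -11.
  k = 5: m = 5, d = 11, a = ⌊(11 + 5)/11⌋ = 1; p/q = (1·58 + 35)/(1·5 + 3) = 93/8; p² − 135·q² = 8649 − 8640 = 9.
  k = 6: m = 6, d = 9, a = ⌊(11 + 6)/9⌋ = 1; p/q = (1·93 + 58)/(1·8 + 5) = 151/13; p² − 135·q² = 22801 − 22815 = -14.
  k = 7: m = 3, d = 14, a = ⌊(11 + 3)/14⌋ = 1; p/q = (1·151 + 93)/(1·13 + 8) = 244/21; p² − 135·q² = 59536 − 59535 = 1.
  The first convergent with p² − 135·q² = 1 gives the fundamental solution (x₁, y₁) = (244, 21).
Step 2: Apply the recurrence (x_{n+1}, y_{n+1}) = (x₁x_n + 135y₁y_n, x₁y_n + y₁x_n) repeatedly.
  From (x_1, y_1) = (244, 21): x_2 = 244·244 + 135·21·21 = 119071; y_2 = 244·21 + 21·244 = 10248.
  From (x_2, y_2) = (119071, 10248): x_3 = 244·119071 + 135·21·10248 = 58106404; y_3 = 244·10248 + 21·119071 = 5001003.
  From (x_3, y_3) = (58106404, 5001003): x_4 = 244·58106404 + 135·21·5001003 = 28355806081; y_4 = 244·5001003 + 21·58106404 = 2440479216.
Step 3: Verify x_4² - 135·y_4² = 804051738503276578561 - 804051738503276578560 = 1 (should be 1). ✓

(x_1, y_1) = (244, 21); (x_4, y_4) = (28355806081, 2440479216).


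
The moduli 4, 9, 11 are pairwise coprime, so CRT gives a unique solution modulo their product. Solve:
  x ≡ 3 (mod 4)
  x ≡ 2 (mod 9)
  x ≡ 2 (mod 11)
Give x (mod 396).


Moduli 4, 9, 11 are pairwise coprime; by CRT there is a unique solution modulo M = 4 · 9 · 11 = 396.
Solve pairwise, accumulating the modulus:
  Start with x ≡ 3 (mod 4).
  Combine with x ≡ 2 (mod 9): since gcd(4, 9) = 1, we get a unique residue mod 36.
    Write x = 3 + 4·t and substitute into x ≡ 2 (mod 9): 4·t ≡ 2 − 3 = -1 (mod 9).
    Reduce coefficients mod 9: 4·t ≡ 8 (mod 9).
    The inverse of 4 mod 9 is 7 (since 4·7 = 28 = 3·9 + 1), so t ≡ 7·8 = 56 ≡ 2 (mod 9).
    Then x = 3 + 4·2 = 11, valid modulo lcm(4, 9) = 36: x ≡ 11 (mod 36).
  Combine with x ≡ 2 (mod 11): since gcd(36, 11) = 1, we get a unique residue mod 396.
    Write x = 11 + 36·t and substitute into x ≡ 2 (mod 11): 36·t ≡ 2 − 11 = -9 (mod 11).
    Reduce coefficients mod 11: 3·t ≡ 2 (mod 11).
    The inverse of 3 mod 11 is 4 (since 3·4 = 12 = 1·11 + 1), so t ≡ 4·2 = 8 ≡ 8 (mod 11).
    Then x = 11 + 36·8 = 299, valid modulo lcm(36, 11) = 396: x ≡ 299 (mod 396).
Verify: 299 mod 4 = 3 ✓, 299 mod 9 = 2 ✓, 299 mod 11 = 2 ✓.

x ≡ 299 (mod 396).


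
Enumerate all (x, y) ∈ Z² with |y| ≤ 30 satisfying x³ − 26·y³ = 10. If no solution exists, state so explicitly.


The equation is x³ - 26y³ = 10. For fixed y, x³ = 26·y³ + 10, so a solution requires the RHS to be a perfect cube.
Strategy: iterate y from -30 to 30, compute RHS = 26·y³ + 10, and check whether it is a (positive or negative) perfect cube.
Check small values of y:
  y = 0: RHS = 10 is not a perfect cube.
  y = 1: RHS = 36 is not a perfect cube.
  y = -1: RHS = -16 is not a perfect cube.
  y = 2: RHS = 218 is not a perfect cube.
  y = -2: RHS = -198 is not a perfect cube.
  y = 3: RHS = 712 is not a perfect cube.
  y = -3: RHS = -692 is not a perfect cube.
Continuing the search up to |y| = 30 finds no solutions either.
No (x, y) in the scanned range satisfies the equation.

No integer solutions with |y| ≤ 30.


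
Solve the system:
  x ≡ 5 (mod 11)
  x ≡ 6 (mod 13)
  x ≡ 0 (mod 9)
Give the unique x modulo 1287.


Moduli 11, 13, 9 are pairwise coprime; by CRT there is a unique solution modulo M = 11 · 13 · 9 = 1287.
Solve pairwise, accumulating the modulus:
  Start with x ≡ 5 (mod 11).
  Combine with x ≡ 6 (mod 13): since gcd(11, 13) = 1, we get a unique residue mod 143.
    Write x = 5 + 11·t and substitute into x ≡ 6 (mod 13): 11·t ≡ 6 − 5 = 1 (mod 13).
    The inverse of 11 mod 13 is 6 (since 11·6 = 66 = 5·13 + 1), so t ≡ 6·1 = 6 ≡ 6 (mod 13).
    Then x = 5 + 11·6 = 71, valid modulo lcm(11, 13) = 143: x ≡ 71 (mod 143).
  Combine with x ≡ 0 (mod 9): since gcd(143, 9) = 1, we get a unique residue mod 1287.
    Write x = 71 + 143·t and substitute into x ≡ 0 (mod 9): 143·t ≡ 0 − 71 = -71 (mod 9).
    Reduce coefficients mod 9: 8·t ≡ 1 (mod 9).
    The inverse of 8 mod 9 is 8 (since 8·8 = 64 = 7·9 + 1), so t ≡ 8·1 = 8 ≡ 8 (mod 9).
    Then x = 71 + 143·8 = 1215, valid modulo lcm(143, 9) = 1287: x ≡ 1215 (mod 1287).
Verify: 1215 mod 11 = 5 ✓, 1215 mod 13 = 6 ✓, 1215 mod 9 = 0 ✓.

x ≡ 1215 (mod 1287).


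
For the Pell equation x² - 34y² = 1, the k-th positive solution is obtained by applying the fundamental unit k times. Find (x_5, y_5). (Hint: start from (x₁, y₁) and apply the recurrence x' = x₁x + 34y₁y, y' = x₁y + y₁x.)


Step 1: Find the fundamental solution (x₁, y₁) of x² - 34y² = 1.
  Expand √34 as a continued fraction. a₀ = ⌊√34⌋ = 5; iterate m_{k+1} = d_k·a_k − m_k, d_{k+1} = (34 − m_{k+1}²)/d_k, a_{k+1} = ⌊(a₀ + m_{k+1})/d_{k+1}⌋ (starting m₀ = 0, d₀ = 1), with convergents p_k = a_k·p_{k-1} + p_{k-2}, q_k = a_k·q_{k-1} + q_{k-2} (p₋₁ = 1, q₋₁ = 0):
  k = 0: a₀ = 5; p₀/q₀ = 5/1; p₀² − 34·q₀² = 25 − 34 = -9.
  k = 1: m = 5, d = 9, a = ⌊(5 + 5)/9⌋ = 1; p/q = (1·5 + 1)/(1·1 + 0) = 6/1; p² − 34·q² = 36 − 34 = 2.
  k = 2: m = 4, d = 2, a = ⌊(5 + 4)/2⌋ = 4; p/q = (4·6 + 5)/(4·1 + 1) = 29/5; p² − 34·q² = 841 − 850 = -9.
  k = 3: m = 4, d = 9, a = ⌊(5 + 4)/9⌋ = 1; p/q = (1·29 + 6)/(1·5 + 1) = 35/6; p² − 34·q² = 1225 − 1224 = 1.
  The first convergent with p² − 34·q² = 1 gives the fundamental solution (x₁, y₁) = (35, 6).
Step 2: Apply the recurrence (x_{n+1}, y_{n+1}) = (x₁x_n + 34y₁y_n, x₁y_n + y₁x_n) repeatedly.
  From (x_1, y_1) = (35, 6): x_2 = 35·35 + 34·6·6 = 2449; y_2 = 35·6 + 6·35 = 420.
  From (x_2, y_2) = (2449, 420): x_3 = 35·2449 + 34·6·420 = 171395; y_3 = 35·420 + 6·2449 = 29394.
  From (x_3, y_3) = (171395, 29394): x_4 = 35·171395 + 34·6·29394 = 11995201; y_4 = 35·29394 + 6·171395 = 2057160.
  From (x_4, y_4) = (11995201, 2057160): x_5 = 35·11995201 + 34·6·2057160 = 839492675; y_5 = 35·2057160 + 6·11995201 = 143971806.
Step 3: Verify x_5² - 34·y_5² = 704747951378655625 - 704747951378655624 = 1 (should be 1). ✓

(x_1, y_1) = (35, 6); (x_5, y_5) = (839492675, 143971806).


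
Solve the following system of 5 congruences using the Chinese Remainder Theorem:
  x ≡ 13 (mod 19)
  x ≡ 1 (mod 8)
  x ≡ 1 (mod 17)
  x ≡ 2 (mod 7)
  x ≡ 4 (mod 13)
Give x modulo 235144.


Product of moduli M = 19 · 8 · 17 · 7 · 13 = 235144.
Merge one congruence at a time:
  Start: x ≡ 13 (mod 19).
  Combine with x ≡ 1 (mod 8); new modulus lcm = 152.
    Write x = 13 + 19·t and substitute into x ≡ 1 (mod 8): 19·t ≡ 1 − 13 = -12 (mod 8).
    Reduce coefficients mod 8: 3·t ≡ 4 (mod 8).
    The inverse of 3 mod 8 is 3 (since 3·3 = 9 = 1·8 + 1), so t ≡ 3·4 = 12 ≡ 4 (mod 8).
    Then x = 13 + 19·4 = 89, valid modulo lcm(19, 8) = 152: x ≡ 89 (mod 152).
  Combine with x ≡ 1 (mod 17); new modulus lcm = 2584.
    Write x = 89 + 152·t and substitute into x ≡ 1 (mod 17): 152·t ≡ 1 − 89 = -88 (mod 17).
    Reduce coefficients mod 17: 16·t ≡ 14 (mod 17).
    The inverse of 16 mod 17 is 16 (since 16·16 = 256 = 15·17 + 1), so t ≡ 16·14 = 224 ≡ 3 (mod 17).
    Then x = 89 + 152·3 = 545, valid modulo lcm(152, 17) = 2584: x ≡ 545 (mod 2584).
  Combine with x ≡ 2 (mod 7); new modulus lcm = 18088.
    Write x = 545 + 2584·t and substitute into x ≡ 2 (mod 7): 2584·t ≡ 2 − 545 = -543 (mod 7).
    Reduce coefficients mod 7: 1·t ≡ 3 (mod 7).
    So t ≡ 3 (mod 7).
    Then x = 545 + 2584·3 = 8297, valid modulo lcm(2584, 7) = 18088: x ≡ 8297 (mod 18088).
  Combine with x ≡ 4 (mod 13); new modulus lcm = 235144.
    Write x = 8297 + 18088·t and substitute into x ≡ 4 (mod 13): 18088·t ≡ 4 − 8297 = -8293 (mod 13).
    Reduce coefficients mod 13: 5·t ≡ 1 (mod 13).
    The inverse of 5 mod 13 is 8 (since 5·8 = 40 = 3·13 + 1), so t ≡ 8·1 = 8 ≡ 8 (mod 13).
    Then x = 8297 + 18088·8 = 153001, valid modulo lcm(18088, 13) = 235144: x ≡ 153001 (mod 235144).
Verify against each original: 153001 mod 19 = 13, 153001 mod 8 = 1, 153001 mod 17 = 1, 153001 mod 7 = 2, 153001 mod 13 = 4.

x ≡ 153001 (mod 235144).


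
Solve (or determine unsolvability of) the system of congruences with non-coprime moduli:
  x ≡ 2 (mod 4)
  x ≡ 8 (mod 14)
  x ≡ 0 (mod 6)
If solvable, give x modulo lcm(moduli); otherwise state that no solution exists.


Moduli 4, 14, 6 are not pairwise coprime, so CRT works modulo lcm(m_i) when all pairwise compatibility conditions hold.
Pairwise compatibility: gcd(m_i, m_j) must divide a_i - a_j for every pair.
Merge one congruence at a time:
  Start: x ≡ 2 (mod 4).
  Combine with x ≡ 8 (mod 14): gcd(4, 14) = 2; 8 - 2 = 6, which IS divisible by 2, so compatible.
    Write x = 2 + 4·t and substitute into x ≡ 8 (mod 14): 4·t ≡ 8 − 2 = 6 (mod 14).
    Divide the congruence (and modulus) by g = 2: 2·t ≡ 3 (mod 7).
    The inverse of 2 mod 7 is 4 (since 2·4 = 8 = 1·7 + 1), so t ≡ 4·3 = 12 ≡ 5 (mod 7).
    Then x = 2 + 4·5 = 22, valid modulo lcm(4, 14) = 28: x ≡ 22 (mod 28).
  Combine with x ≡ 0 (mod 6): gcd(28, 6) = 2; 0 - 22 = -22, which IS divisible by 2, so compatible.
    Write x = 22 + 28·t and substitute into x ≡ 0 (mod 6): 28·t ≡ 0 − 22 = -22 (mod 6).
    Divide the congruence (and modulus) by g = 2: 14·t ≡ -11 (mod 3).
    Reduce coefficients mod 3: 2·t ≡ 1 (mod 3).
    The inverse of 2 mod 3 is 2 (since 2·2 = 4 = 1·3 + 1), so t ≡ 2·1 = 2 ≡ 2 (mod 3).
    Then x = 22 + 28·2 = 78, valid modulo lcm(28, 6) = 84: x ≡ 78 (mod 84).
Verify: 78 mod 4 = 2, 78 mod 14 = 8, 78 mod 6 = 0.

x ≡ 78 (mod 84).


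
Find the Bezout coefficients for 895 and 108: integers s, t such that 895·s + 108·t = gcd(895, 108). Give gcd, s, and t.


Euclidean algorithm on (895, 108) — divide until remainder is 0:
  895 = 8 · 108 + 31
  108 = 3 · 31 + 15
  31 = 2 · 15 + 1
  15 = 15 · 1 + 0
gcd(895, 108) = 1.
Track Bezout coefficients alongside the remainders: start with r₀ = 895 = a·1 + b·0 (s = 1, t = 0) and r₁ = 108 = a·0 + b·1 (s = 0, t = 1); each new remainder r_{k+1} = r_{k-1} − q_k·r_k inherits s_{k+1} = s_{k-1} − q_k·s_k, t_{k+1} = t_{k-1} − q_k·t_k, so r_k = a·s_k + b·t_k at every step:
  q = 8: r = 31, s = 1 − 8·0 = 1, t = 0 − 8·1 = -8  (check: 895·1 + 108·(-8) = 31)
  q = 3: r = 15, s = 0 − 3·1 = -3, t = 1 − 3·(-8) = 25  (check: 895·(-3) + 108·25 = 15)
  q = 2: r = 1, s = 1 − 2·(-3) = 7, t = -8 − 2·25 = -58  (check: 895·7 + 108·(-58) = 1)
The row with r = 1 (the gcd) gives the Bezout coefficients s = 7, t = -58.
Result: 895 · (7) + 108 · (-58) = 1.

gcd(895, 108) = 1; s = 7, t = -58 (check: 895·7 + 108·(-58) = 1).


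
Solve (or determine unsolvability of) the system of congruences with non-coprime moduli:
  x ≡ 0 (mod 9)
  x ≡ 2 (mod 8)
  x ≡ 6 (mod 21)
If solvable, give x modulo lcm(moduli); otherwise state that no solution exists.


Moduli 9, 8, 21 are not pairwise coprime, so CRT works modulo lcm(m_i) when all pairwise compatibility conditions hold.
Pairwise compatibility: gcd(m_i, m_j) must divide a_i - a_j for every pair.
Merge one congruence at a time:
  Start: x ≡ 0 (mod 9).
  Combine with x ≡ 2 (mod 8): gcd(9, 8) = 1; 2 - 0 = 2, which IS divisible by 1, so compatible.
    Write x = 0 + 9·t and substitute into x ≡ 2 (mod 8): 9·t ≡ 2 − 0 = 2 (mod 8).
    Reduce coefficients mod 8: 1·t ≡ 2 (mod 8).
    So t ≡ 2 (mod 8).
    Then x = 0 + 9·2 = 18, valid modulo lcm(9, 8) = 72: x ≡ 18 (mod 72).
  Combine with x ≡ 6 (mod 21): gcd(72, 21) = 3; 6 - 18 = -12, which IS divisible by 3, so compatible.
    Write x = 18 + 72·t and substitute into x ≡ 6 (mod 21): 72·t ≡ 6 − 18 = -12 (mod 21).
    Divide the congruence (and modulus) by g = 3: 24·t ≡ -4 (mod 7).
    Reduce coefficients mod 7: 3·t ≡ 3 (mod 7).
    The inverse of 3 mod 7 is 5 (since 3·5 = 15 = 2·7 + 1), so t ≡ 5·3 = 15 ≡ 1 (mod 7).
    Then x = 18 + 72·1 = 90, valid modulo lcm(72, 21) = 504: x ≡ 90 (mod 504).
Verify: 90 mod 9 = 0, 90 mod 8 = 2, 90 mod 21 = 6.

x ≡ 90 (mod 504).
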